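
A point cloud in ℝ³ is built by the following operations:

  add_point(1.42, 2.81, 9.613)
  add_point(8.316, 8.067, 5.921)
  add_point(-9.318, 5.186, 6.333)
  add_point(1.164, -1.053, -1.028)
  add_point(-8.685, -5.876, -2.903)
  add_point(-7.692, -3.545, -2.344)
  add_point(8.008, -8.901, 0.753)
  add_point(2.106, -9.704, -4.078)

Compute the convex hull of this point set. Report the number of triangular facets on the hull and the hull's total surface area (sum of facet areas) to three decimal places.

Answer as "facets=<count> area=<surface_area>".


Points on the hull: [0, 1, 2, 3, 4, 5, 6, 7] (8 of 8).

Area of each hull facet:
  f1: (p0, p1, p2) → 48.0972
  f2: (p5, p1, p2) → 110.8988
  f3: (p3, p7, p1) → 41.2692
  f4: (p3, p5, p1) → 40.9498
  f5: (p3, p5, p7) → 41.9738
  f6: (p4, p5, p7) → 14.9213
  f7: (p4, p0, p2) → 82.7603
  f8: (p4, p5, p2) → 10.9712
  f9: (p6, p4, p7) → 34.5466
  f10: (p6, p4, p0) → 127.7184
  f11: (p6, p7, p1) → 64.9571
  f12: (p6, p0, p1) → 75.3896
Σ area = 694.453

Euler characteristic 8−18+12 = 2 ✓

facets=12 area=694.453


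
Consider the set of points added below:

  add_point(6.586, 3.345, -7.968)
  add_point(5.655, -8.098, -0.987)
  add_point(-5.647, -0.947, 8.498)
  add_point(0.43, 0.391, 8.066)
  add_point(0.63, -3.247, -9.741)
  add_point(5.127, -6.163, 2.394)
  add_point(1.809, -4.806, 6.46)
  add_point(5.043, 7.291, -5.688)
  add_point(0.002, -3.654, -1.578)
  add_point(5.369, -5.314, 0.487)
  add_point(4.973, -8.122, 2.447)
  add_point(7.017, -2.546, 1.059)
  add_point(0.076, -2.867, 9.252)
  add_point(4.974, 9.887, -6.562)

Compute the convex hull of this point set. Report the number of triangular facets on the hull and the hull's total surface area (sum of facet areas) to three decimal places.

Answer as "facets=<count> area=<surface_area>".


facets=14 area=607.242

Hull vertices (9/14): indices [0, 1, 2, 3, 4, 10, 11, 12, 13].

Area of each hull facet:
  f1: (p4, p13, p2) → 134.4588
  f2: (p10, p4, p2) → 97.9146
  f3: (p3, p13, p2) → 51.1414
  f4: (p3, p13, p11) → 74.0149
  f5: (p0, p13, p11) → 34.6722
  f6: (p0, p4, p13) → 25.4500
  f7: (p12, p10, p11) → 29.7686
  f8: (p12, p3, p11) → 17.5143
  f9: (p12, p10, p2) → 25.1755
  f10: (p12, p3, p2) → 10.2866
  f11: (p1, p10, p4) → 14.3331
  f12: (p1, p0, p4) → 50.2782
  f13: (p1, p10, p11) → 10.2022
  f14: (p1, p0, p11) → 32.0311
Σ area = 607.242

Check V−E+F: 9 − 21 + 14 = 2.


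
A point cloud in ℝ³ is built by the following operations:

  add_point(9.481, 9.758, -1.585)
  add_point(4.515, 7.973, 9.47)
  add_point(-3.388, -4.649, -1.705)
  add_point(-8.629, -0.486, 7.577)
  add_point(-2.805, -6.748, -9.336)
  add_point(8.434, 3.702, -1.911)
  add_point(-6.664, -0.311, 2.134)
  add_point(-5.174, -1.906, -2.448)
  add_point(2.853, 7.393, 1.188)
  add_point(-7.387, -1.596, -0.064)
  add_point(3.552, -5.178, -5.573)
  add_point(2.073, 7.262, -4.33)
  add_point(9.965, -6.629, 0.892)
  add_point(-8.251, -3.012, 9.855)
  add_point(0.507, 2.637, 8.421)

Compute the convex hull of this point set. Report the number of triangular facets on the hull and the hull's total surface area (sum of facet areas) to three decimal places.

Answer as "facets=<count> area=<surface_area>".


Points on the hull: [0, 1, 3, 4, 5, 9, 10, 11, 12, 13] (10 of 15).

Per-facet area ½‖(b−a)×(c−a)‖:
  f1: (p1, p0, p12) → 97.8662
  f2: (p11, p4, p0) → 49.0611
  f3: (p11, p1, p3) → 105.6978
  f4: (p11, p1, p0) → 50.4527
  f5: (p10, p4, p12) → 15.0309
  f6: (p10, p4, p0) → 49.5926
  f7: (p13, p1, p3) → 26.2562
  f8: (p13, p1, p12) → 143.3173
  f9: (p13, p4, p12) → 153.3723
  f10: (p9, p11, p3) → 50.4825
  f11: (p9, p11, p4) → 76.5906
  f12: (p9, p13, p3) → 11.3646
  f13: (p9, p13, p4) → 37.5732
  f14: (p5, p0, p12) → 14.3466
  f15: (p5, p10, p12) → 44.9983
  f16: (p5, p10, p0) → 14.0323
Σ area = 940.035

Euler characteristic 10−24+16 = 2 ✓

facets=16 area=940.035


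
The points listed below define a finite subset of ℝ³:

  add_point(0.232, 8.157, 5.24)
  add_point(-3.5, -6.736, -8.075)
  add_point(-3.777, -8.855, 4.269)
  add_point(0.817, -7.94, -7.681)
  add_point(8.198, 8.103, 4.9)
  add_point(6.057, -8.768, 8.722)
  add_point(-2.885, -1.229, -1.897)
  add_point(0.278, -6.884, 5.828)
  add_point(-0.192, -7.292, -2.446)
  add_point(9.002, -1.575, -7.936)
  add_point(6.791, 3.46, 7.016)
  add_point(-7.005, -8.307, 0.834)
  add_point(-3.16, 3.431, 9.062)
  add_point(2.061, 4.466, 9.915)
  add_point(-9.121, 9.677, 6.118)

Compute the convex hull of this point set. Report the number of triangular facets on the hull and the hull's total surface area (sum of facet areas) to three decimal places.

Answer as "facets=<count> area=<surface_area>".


Extreme-point indices: [1, 2, 3, 4, 5, 9, 10, 11, 12, 13, 14] — 11 of 15 on the boundary.

Area of each hull facet:
  f1: (p1, p9, p14) → 151.3703
  f2: (p4, p9, p14) → 138.4993
  f3: (p4, p13, p14) → 54.1546
  f4: (p12, p2, p14) → 52.5093
  f5: (p12, p13, p14) → 20.4928
  f6: (p11, p2, p14) → 44.7515
  f7: (p11, p1, p14) → 90.5576
  f8: (p3, p1, p9) → 18.8233
  f9: (p3, p11, p2) → 27.3678
  f10: (p3, p11, p1) → 21.2751
  f11: (p10, p4, p13) → 14.3583
  f12: (p5, p12, p2) → 69.8257
  f13: (p5, p12, p13) → 37.2715
  f14: (p5, p10, p13) → 34.8131
  f15: (p5, p3, p9) → 87.8247
  f16: (p5, p3, p2) → 69.1678
  f17: (p5, p4, p9) → 128.5074
  f18: (p5, p10, p4) → 11.3291
Σ area = 1072.899

Euler characteristic 11−27+18 = 2 ✓

facets=18 area=1072.899


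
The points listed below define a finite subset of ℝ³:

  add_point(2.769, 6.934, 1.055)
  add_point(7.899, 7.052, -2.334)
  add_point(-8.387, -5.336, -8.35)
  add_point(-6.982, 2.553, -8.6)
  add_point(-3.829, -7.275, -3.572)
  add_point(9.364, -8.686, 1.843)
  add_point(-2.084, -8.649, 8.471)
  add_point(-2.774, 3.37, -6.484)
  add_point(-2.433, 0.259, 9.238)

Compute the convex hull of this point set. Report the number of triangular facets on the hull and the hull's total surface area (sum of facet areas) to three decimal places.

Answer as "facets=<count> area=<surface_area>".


Hull vertices (8/9): indices [0, 1, 2, 3, 4, 5, 6, 8].

Area of each hull facet:
  f1: (p1, p5, p2) → 158.3298
  f2: (p8, p1, p5) → 119.4014
  f3: (p6, p8, p2) → 81.1773
  f4: (p6, p8, p5) → 58.9947
  f5: (p3, p1, p2) → 61.3404
  f6: (p3, p8, p2) → 73.9226
  f7: (p4, p5, p2) → 21.5169
  f8: (p4, p6, p2) → 24.7860
  f9: (p4, p6, p5) → 75.2781
  f10: (p0, p8, p1) → 23.4135
  f11: (p0, p3, p1) → 43.3853
  f12: (p0, p3, p8) → 84.7838
Σ area = 826.330

Euler: V−E+F = 8−18+12 = 2.

facets=12 area=826.330


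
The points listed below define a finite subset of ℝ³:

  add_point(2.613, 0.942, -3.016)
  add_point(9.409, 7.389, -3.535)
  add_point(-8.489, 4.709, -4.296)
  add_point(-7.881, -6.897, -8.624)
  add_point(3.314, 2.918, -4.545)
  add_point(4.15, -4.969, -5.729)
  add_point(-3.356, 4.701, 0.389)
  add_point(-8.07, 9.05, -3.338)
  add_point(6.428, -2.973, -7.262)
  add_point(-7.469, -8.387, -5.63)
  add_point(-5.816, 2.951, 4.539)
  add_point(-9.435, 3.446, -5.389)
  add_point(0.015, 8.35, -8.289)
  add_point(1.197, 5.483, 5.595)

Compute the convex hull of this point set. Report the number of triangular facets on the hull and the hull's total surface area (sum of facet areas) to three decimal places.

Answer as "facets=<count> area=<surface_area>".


Hull vertices (10/14): indices [1, 3, 5, 7, 8, 9, 10, 11, 12, 13].

Per-facet area ½‖(b−a)×(c−a)‖:
  f1: (p7, p13, p1) → 82.7638
  f2: (p12, p7, p11) → 29.0574
  f3: (p12, p7, p1) → 42.6690
  f4: (p10, p9, p11) → 63.2384
  f5: (p10, p13, p9) → 51.7300
  f6: (p10, p7, p11) → 30.3569
  f7: (p10, p7, p13) → 38.2123
  f8: (p8, p12, p1) → 57.5929
  f9: (p3, p8, p12) → 94.1439
  f10: (p3, p9, p11) → 18.1682
  f11: (p3, p12, p11) → 58.9143
  f12: (p5, p13, p9) → 95.0204
  f13: (p5, p3, p9) → 20.4033
  f14: (p5, p3, p8) → 16.4941
  f15: (p5, p13, p1) → 81.2659
  f16: (p5, p8, p1) → 16.0176
Σ area = 796.048

Euler characteristic 10−24+16 = 2 ✓

facets=16 area=796.048


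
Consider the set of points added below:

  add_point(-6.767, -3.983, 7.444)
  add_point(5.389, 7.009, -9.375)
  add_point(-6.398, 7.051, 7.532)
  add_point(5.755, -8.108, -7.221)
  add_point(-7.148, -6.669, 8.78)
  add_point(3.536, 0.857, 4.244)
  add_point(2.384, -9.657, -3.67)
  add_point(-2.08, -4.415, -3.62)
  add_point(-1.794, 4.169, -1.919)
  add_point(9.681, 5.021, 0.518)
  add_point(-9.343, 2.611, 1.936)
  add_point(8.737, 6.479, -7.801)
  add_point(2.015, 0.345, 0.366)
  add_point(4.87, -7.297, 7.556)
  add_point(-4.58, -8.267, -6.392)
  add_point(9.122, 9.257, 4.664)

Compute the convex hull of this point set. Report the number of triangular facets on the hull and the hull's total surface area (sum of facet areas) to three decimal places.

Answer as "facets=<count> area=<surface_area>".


11 of the 16 inputs are extreme points: [1, 2, 3, 4, 6, 9, 10, 11, 13, 14, 15].

Area of each hull facet:
  f1: (p14, p1, p10) → 125.5621
  f2: (p2, p1, p10) → 73.7394
  f3: (p3, p14, p6) → 18.6379
  f4: (p3, p14, p1) → 79.1913
  f5: (p3, p11, p1) → 27.8349
  f6: (p3, p11, p9) → 62.2339
  f7: (p3, p13, p9) → 99.5858
  f8: (p3, p13, p6) → 26.7351
  f9: (p4, p2, p10) → 45.3124
  f10: (p4, p2, p13) → 83.4423
  f11: (p4, p14, p10) → 80.6605
  f12: (p4, p13, p6) → 70.6131
  f13: (p4, p14, p6) → 57.8658
  f14: (p15, p13, p9) → 43.4221
  f15: (p15, p2, p13) → 126.5234
  f16: (p15, p11, p9) → 21.1416
  f17: (p15, p11, p1) → 21.8077
  f18: (p15, p2, p1) → 116.5811
Σ area = 1180.890

Euler characteristic 11−27+18 = 2 ✓

facets=18 area=1180.890


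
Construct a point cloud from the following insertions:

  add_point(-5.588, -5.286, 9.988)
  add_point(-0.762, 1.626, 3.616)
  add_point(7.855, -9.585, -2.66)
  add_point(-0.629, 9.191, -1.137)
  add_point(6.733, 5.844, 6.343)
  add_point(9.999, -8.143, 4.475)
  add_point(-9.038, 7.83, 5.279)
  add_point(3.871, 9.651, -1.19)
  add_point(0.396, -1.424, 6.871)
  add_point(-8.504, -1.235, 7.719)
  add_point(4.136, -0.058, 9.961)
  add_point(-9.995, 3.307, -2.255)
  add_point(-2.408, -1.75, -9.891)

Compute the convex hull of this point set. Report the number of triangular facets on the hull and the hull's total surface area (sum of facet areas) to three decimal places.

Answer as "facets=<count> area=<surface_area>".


Points on the hull: [0, 2, 3, 4, 5, 6, 7, 9, 10, 11, 12] (11 of 13).

Per-facet area ½‖(b−a)×(c−a)‖:
  f1: (p0, p12, p11) → 92.3540
  f2: (p4, p7, p5) → 59.8107
  f3: (p4, p6, p7) → 64.1746
  f4: (p2, p0, p5) → 63.4623
  f5: (p2, p0, p12) → 134.3768
  f6: (p2, p7, p5) → 73.2543
  f7: (p2, p12, p7) → 114.2748
  f8: (p3, p6, p11) → 43.9344
  f9: (p3, p6, p7) → 14.3304
  f10: (p3, p12, p11) → 64.0466
  f11: (p3, p12, p7) → 31.3233
  f12: (p9, p0, p11) → 20.1146
  f13: (p9, p6, p11) → 40.0605
  f14: (p9, p6, p0) → 13.5835
  f15: (p10, p0, p5) → 62.4581
  f16: (p10, p4, p5) → 41.6477
  f17: (p10, p6, p0) → 77.2765
  f18: (p10, p4, p6) → 57.5115
Σ area = 1067.995

Euler characteristic 11−27+18 = 2 ✓

facets=18 area=1067.995


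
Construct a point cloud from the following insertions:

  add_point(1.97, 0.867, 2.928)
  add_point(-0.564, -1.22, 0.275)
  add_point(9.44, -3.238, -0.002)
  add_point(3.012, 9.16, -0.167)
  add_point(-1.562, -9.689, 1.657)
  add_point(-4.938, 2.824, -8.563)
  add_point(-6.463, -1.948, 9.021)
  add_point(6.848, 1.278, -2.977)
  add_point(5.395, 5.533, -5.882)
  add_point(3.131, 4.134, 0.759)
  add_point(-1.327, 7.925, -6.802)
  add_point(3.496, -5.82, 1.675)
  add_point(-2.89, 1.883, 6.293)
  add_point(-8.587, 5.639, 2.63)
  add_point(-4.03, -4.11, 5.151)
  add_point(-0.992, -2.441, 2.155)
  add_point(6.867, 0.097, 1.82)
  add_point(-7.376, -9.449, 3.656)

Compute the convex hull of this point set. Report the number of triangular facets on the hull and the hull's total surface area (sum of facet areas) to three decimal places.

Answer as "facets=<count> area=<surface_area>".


Extreme-point indices: [2, 3, 4, 5, 6, 8, 10, 11, 12, 13, 16, 17] — 12 of 18 on the boundary.

Per-facet area ½‖(b−a)×(c−a)‖:
  f1: (p5, p4, p2) → 101.7316
  f2: (p8, p5, p2) → 59.9321
  f3: (p8, p3, p2) → 40.3823
  f4: (p17, p6, p13) → 45.8559
  f5: (p17, p6, p4) → 28.2802
  f6: (p17, p5, p13) → 90.0985
  f7: (p17, p5, p4) → 50.7641
  f8: (p11, p4, p2) → 7.3354
  f9: (p11, p6, p2) → 30.6179
  f10: (p11, p6, p4) → 37.3337
  f11: (p12, p3, p13) → 43.2058
  f12: (p12, p6, p13) → 22.7827
  f13: (p10, p8, p5) → 22.3299
  f14: (p10, p8, p3) → 23.9127
  f15: (p10, p5, p13) → 37.8845
  f16: (p10, p3, p13) → 46.5243
  f17: (p16, p6, p2) → 28.6119
  f18: (p16, p12, p6) → 25.0621
  f19: (p16, p3, p2) → 14.0730
  f20: (p16, p12, p3) → 49.8365
Σ area = 806.555

Euler characteristic 12−30+20 = 2 ✓

facets=20 area=806.555


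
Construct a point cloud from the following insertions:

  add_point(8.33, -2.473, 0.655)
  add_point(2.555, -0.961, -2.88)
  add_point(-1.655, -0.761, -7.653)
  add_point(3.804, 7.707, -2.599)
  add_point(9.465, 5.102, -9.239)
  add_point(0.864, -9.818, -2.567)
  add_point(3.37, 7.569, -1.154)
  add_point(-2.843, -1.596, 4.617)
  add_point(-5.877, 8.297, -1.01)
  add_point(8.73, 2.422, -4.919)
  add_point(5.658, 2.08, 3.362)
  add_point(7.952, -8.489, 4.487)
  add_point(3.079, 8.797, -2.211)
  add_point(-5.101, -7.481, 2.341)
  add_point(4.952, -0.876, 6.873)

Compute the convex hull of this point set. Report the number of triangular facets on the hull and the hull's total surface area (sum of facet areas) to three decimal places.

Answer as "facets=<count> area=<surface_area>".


Points on the hull: [0, 2, 4, 5, 7, 8, 10, 11, 12, 13, 14] (11 of 15).

Area of each hull facet:
  f1: (p2, p4, p8) → 75.9928
  f2: (p2, p5, p4) → 65.6536
  f3: (p2, p13, p8) → 74.4867
  f4: (p2, p13, p5) → 42.7628
  f5: (p12, p4, p8) → 33.2978
  f6: (p12, p14, p8) → 60.6385
  f7: (p11, p5, p4) → 91.6165
  f8: (p11, p13, p5) → 40.6428
  f9: (p11, p13, p14) → 52.5518
  f10: (p7, p14, p8) → 45.7008
  f11: (p7, p13, p8) → 34.4384
  f12: (p7, p13, p14) → 23.7343
  f13: (p10, p12, p4) → 46.3552
  f14: (p10, p12, p14) → 9.6460
  f15: (p0, p11, p14) → 24.7221
  f16: (p0, p10, p14) → 13.7359
  f17: (p0, p11, p4) → 15.3788
  f18: (p0, p10, p4) → 37.0427
Σ area = 788.397

Euler: V−E+F = 11−27+18 = 2.

facets=18 area=788.397


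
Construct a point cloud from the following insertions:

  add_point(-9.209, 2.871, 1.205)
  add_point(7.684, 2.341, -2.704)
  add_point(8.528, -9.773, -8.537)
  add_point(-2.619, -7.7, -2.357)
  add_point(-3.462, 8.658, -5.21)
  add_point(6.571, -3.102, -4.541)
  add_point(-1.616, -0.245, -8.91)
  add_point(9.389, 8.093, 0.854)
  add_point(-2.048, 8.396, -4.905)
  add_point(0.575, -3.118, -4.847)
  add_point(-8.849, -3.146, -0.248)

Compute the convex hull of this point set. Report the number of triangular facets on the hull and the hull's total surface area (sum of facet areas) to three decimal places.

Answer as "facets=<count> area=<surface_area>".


Points on the hull: [0, 2, 3, 4, 6, 7, 8, 10] (8 of 11).

Per-facet area ½‖(b−a)×(c−a)‖:
  f1: (p4, p7, p0) → 72.0610
  f2: (p3, p2, p7) → 123.2347
  f3: (p3, p6, p2) → 61.8125
  f4: (p8, p4, p7) → 2.7509
  f5: (p8, p6, p4) → 6.9587
  f6: (p8, p2, p7) → 126.0299
  f7: (p8, p6, p2) → 50.8793
  f8: (p10, p3, p6) → 39.2965
  f9: (p10, p4, p0) → 29.9599
  f10: (p10, p6, p4) → 56.3451
  f11: (p10, p7, p0) → 58.6607
  f12: (p10, p3, p7) → 80.3675
Σ area = 708.357

Euler: V−E+F = 8−18+12 = 2.

facets=12 area=708.357


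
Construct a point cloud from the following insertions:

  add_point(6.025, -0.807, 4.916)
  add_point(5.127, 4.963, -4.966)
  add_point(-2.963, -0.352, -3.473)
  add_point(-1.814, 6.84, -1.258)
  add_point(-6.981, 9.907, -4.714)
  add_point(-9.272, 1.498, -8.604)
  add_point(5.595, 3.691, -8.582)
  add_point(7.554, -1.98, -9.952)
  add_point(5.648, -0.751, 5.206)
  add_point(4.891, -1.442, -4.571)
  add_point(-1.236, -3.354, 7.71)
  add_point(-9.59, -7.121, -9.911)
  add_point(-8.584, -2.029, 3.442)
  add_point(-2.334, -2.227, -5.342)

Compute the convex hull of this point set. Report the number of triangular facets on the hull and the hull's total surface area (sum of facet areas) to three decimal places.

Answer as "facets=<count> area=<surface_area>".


11 of the 14 inputs are extreme points: [0, 1, 3, 4, 5, 6, 7, 8, 10, 11, 12].

Area of each hull facet:
  f1: (p10, p7, p11) → 158.2487
  f2: (p0, p10, p7) → 56.1194
  f3: (p5, p7, p11) → 74.0042
  f4: (p1, p0, p7) → 50.8754
  f5: (p3, p10, p4) → 33.9724
  f6: (p3, p1, p4) → 24.0571
  f7: (p6, p5, p7) → 45.4865
  f8: (p6, p5, p4) → 66.7207
  f9: (p6, p1, p7) → 9.9198
  f10: (p6, p1, p4) → 24.4240
  f11: (p12, p10, p4) → 59.4533
  f12: (p12, p5, p4) → 59.2489
  f13: (p12, p10, p11) → 54.4491
  f14: (p12, p5, p11) → 54.3514
  f15: (p8, p0, p10) → 0.9717
  f16: (p8, p3, p10) → 47.7883
  f17: (p8, p1, p0) → 2.5180
  f18: (p8, p3, p1) → 45.7720
Σ area = 868.381

Check V−E+F: 11 − 27 + 18 = 2.

facets=18 area=868.381


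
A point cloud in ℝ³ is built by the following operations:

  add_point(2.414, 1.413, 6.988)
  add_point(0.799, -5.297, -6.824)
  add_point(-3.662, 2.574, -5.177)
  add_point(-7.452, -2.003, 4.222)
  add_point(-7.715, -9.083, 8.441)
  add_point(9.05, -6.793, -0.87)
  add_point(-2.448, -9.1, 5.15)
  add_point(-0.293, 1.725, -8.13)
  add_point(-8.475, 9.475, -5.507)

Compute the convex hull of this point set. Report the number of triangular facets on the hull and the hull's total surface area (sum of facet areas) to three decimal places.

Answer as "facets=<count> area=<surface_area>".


Points on the hull: [0, 1, 3, 4, 5, 6, 7, 8] (8 of 9).

Area of each hull facet:
  f1: (p0, p4, p5) → 96.3632
  f2: (p0, p7, p8) → 88.5538
  f3: (p0, p7, p5) → 88.3116
  f4: (p1, p4, p8) → 154.9162
  f5: (p1, p7, p8) → 29.1473
  f6: (p1, p7, p5) → 34.5577
  f7: (p3, p4, p8) → 11.9478
  f8: (p3, p0, p8) → 81.4375
  f9: (p3, p0, p4) → 43.8859
  f10: (p6, p4, p5) → 7.8938
  f11: (p6, p1, p5) → 61.8267
  f12: (p6, p1, p4) → 28.7619
Σ area = 727.603

Euler: V−E+F = 8−18+12 = 2.

facets=12 area=727.603


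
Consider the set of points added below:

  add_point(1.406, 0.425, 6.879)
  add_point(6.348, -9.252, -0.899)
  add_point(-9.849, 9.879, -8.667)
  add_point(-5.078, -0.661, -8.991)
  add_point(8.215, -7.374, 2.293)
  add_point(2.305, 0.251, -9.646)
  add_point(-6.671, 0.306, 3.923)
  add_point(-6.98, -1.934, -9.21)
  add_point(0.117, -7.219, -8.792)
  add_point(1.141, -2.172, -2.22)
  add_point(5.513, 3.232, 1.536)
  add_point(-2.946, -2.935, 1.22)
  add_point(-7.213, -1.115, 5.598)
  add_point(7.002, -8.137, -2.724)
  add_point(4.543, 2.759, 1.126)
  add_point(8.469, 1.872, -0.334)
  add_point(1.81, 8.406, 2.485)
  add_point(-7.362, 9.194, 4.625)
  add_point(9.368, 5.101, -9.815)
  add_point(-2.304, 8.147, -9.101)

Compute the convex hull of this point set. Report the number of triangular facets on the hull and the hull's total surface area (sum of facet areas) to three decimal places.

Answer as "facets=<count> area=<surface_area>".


Extreme-point indices: [0, 1, 2, 4, 5, 7, 8, 12, 13, 15, 16, 17, 18, 19] — 14 of 20 on the boundary.

Area of each hull facet:
  f1: (p8, p12, p1) → 84.1029
  f2: (p4, p12, p1) → 35.0494
  f3: (p4, p12, p0) → 45.7566
  f4: (p7, p12, p2) → 89.7752
  f5: (p7, p8, p12) → 65.6967
  f6: (p13, p8, p18) → 67.3582
  f7: (p13, p8, p1) → 9.5888
  f8: (p13, p4, p18) → 38.0168
  f9: (p13, p4, p1) → 4.4646
  f10: (p19, p18, p2) → 1.3930
  f11: (p19, p16, p2) → 45.9282
  f12: (p19, p16, p18) → 71.7027
  f13: (p17, p12, p2) → 69.3660
  f14: (p17, p16, p2) → 63.9343
  f15: (p17, p12, p0) → 45.3297
  f16: (p17, p16, p0) → 42.9606
  f17: (p15, p16, p0) → 40.3891
  f18: (p15, p4, p0) → 45.9663
  f19: (p15, p16, p18) → 48.6571
  f20: (p15, p4, p18) → 39.7662
  f21: (p5, p8, p18) → 21.3124
  f22: (p5, p7, p8) → 32.4843
  f23: (p5, p18, p2) → 63.6012
  f24: (p5, p7, p2) → 58.0937
Σ area = 1130.694

Euler: V−E+F = 14−36+24 = 2.

facets=24 area=1130.694


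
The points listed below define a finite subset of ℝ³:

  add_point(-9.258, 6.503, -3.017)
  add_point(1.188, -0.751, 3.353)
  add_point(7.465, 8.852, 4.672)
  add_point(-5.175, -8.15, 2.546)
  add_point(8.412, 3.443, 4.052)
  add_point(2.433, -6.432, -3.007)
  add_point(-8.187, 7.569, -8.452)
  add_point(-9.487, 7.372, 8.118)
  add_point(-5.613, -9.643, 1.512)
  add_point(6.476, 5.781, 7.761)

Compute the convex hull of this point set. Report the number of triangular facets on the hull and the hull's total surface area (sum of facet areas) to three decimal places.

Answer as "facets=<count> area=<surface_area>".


facets=14 area=854.375

Hull vertices (9/10): indices [0, 2, 3, 4, 5, 6, 7, 8, 9].

Facet areas (half cross-product norm):
  f1: (p5, p8, p4) → 61.6117
  f2: (p5, p6, p4) → 123.1364
  f3: (p5, p6, p8) → 89.5272
  f4: (p9, p8, p4) → 45.9205
  f5: (p0, p8, p7) → 94.1892
  f6: (p0, p6, p7) → 9.8842
  f7: (p0, p6, p8) → 44.5346
  f8: (p3, p8, p7) → 8.4049
  f9: (p3, p9, p7) → 128.1523
  f10: (p3, p9, p8) → 8.1648
  f11: (p2, p6, p4) → 56.5500
  f12: (p2, p9, p4) → 10.2464
  f13: (p2, p6, p7) → 138.7225
  f14: (p2, p9, p7) → 35.3300
Σ area = 854.375

Check V−E+F: 9 − 21 + 14 = 2.


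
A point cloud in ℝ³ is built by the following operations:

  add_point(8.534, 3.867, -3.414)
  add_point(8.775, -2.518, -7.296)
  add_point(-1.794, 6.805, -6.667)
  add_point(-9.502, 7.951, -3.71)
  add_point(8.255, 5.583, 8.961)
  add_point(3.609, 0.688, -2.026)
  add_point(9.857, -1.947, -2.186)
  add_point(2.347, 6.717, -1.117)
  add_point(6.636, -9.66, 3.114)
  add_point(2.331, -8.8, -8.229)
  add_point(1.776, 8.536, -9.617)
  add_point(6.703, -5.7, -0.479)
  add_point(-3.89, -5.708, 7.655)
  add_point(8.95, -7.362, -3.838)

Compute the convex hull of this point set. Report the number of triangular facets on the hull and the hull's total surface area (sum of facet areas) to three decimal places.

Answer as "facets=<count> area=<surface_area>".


facets=16 area=1069.529

Hull vertices (10/14): indices [0, 1, 3, 4, 6, 8, 9, 10, 12, 13].

Area of each hull facet:
  f1: (p4, p8, p6) → 66.9684
  f2: (p0, p4, p6) → 37.9606
  f3: (p12, p4, p3) → 150.8330
  f4: (p12, p4, p8) → 93.1541
  f5: (p12, p9, p3) → 153.0332
  f6: (p12, p9, p8) → 73.7294
  f7: (p13, p8, p6) → 21.9607
  f8: (p13, p9, p8) → 30.4157
  f9: (p1, p0, p6) → 15.8427
  f10: (p1, p13, p6) → 13.7021
  f11: (p1, p13, p9) → 23.5700
  f12: (p10, p1, p9) → 59.0798
  f13: (p10, p9, p3) → 110.7166
  f14: (p10, p1, p0) → 38.3011
  f15: (p10, p4, p3) → 125.3207
  f16: (p10, p0, p4) → 54.9413
Σ area = 1069.529

Check V−E+F: 10 − 24 + 16 = 2.


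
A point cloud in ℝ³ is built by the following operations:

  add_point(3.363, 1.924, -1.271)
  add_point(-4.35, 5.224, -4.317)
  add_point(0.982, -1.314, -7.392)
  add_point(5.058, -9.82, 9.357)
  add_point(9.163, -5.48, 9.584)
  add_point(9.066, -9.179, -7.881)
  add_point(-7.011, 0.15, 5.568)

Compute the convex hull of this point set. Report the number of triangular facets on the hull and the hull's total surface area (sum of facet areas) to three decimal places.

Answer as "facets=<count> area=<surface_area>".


facets=10 area=677.788

7 of the 7 inputs are extreme points: [0, 1, 2, 3, 4, 5, 6].

Facet areas (half cross-product norm):
  f1: (p3, p4, p6) → 48.0110
  f2: (p3, p5, p6) → 142.1401
  f3: (p3, p5, p4) → 52.3774
  f4: (p0, p4, p6) → 89.1049
  f5: (p0, p1, p6) → 49.2578
  f6: (p0, p5, p4) → 99.0686
  f7: (p2, p1, p6) → 50.9788
  f8: (p2, p5, p6) → 75.8637
  f9: (p2, p0, p1) → 29.9098
  f10: (p2, p0, p5) → 41.0761
Σ area = 677.788

Check V−E+F: 7 − 15 + 10 = 2.


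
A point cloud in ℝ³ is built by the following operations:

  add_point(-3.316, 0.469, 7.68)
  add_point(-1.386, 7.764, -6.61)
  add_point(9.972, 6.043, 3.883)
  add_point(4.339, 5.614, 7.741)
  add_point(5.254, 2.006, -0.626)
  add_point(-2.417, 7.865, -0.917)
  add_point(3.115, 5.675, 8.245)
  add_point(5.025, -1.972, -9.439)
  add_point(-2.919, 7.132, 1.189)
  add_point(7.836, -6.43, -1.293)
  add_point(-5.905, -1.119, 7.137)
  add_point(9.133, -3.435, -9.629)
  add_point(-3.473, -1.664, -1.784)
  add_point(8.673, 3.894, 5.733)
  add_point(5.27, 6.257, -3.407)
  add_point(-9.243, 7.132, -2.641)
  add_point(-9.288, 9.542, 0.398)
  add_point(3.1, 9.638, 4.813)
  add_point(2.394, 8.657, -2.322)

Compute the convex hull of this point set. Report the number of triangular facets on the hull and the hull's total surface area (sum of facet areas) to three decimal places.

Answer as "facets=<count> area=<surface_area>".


16 of the 19 inputs are extreme points: [0, 1, 2, 3, 6, 7, 9, 10, 11, 12, 13, 14, 15, 16, 17, 18].

Per-facet area ½‖(b−a)×(c−a)‖:
  f1: (p11, p9, p2) → 61.1792
  f2: (p13, p9, p2) → 18.8303
  f3: (p12, p10, p9) → 55.4091
  f4: (p14, p11, p2) → 51.1880
  f5: (p14, p1, p11) → 44.6406
  f6: (p0, p10, p9) → 23.6289
  f7: (p0, p13, p9) → 77.3658
  f8: (p0, p10, p16) → 20.0179
  f9: (p15, p10, p16) → 25.1830
  f10: (p15, p12, p10) → 48.5602
  f11: (p15, p1, p16) → 16.2264
  f12: (p18, p14, p1) → 11.0958
  f13: (p18, p1, p16) → 30.9706
  f14: (p18, p17, p16) → 43.1003
  f15: (p18, p17, p2) → 28.1381
  f16: (p18, p14, p2) → 16.6407
  f17: (p6, p0, p13) → 23.1800
  f18: (p6, p17, p16) → 33.6528
  f19: (p6, p0, p16) → 54.1753
  f20: (p7, p15, p12) → 55.9945
  f21: (p7, p11, p9) → 19.4965
  f22: (p7, p12, p9) → 52.3134
  f23: (p7, p1, p11) → 16.2082
  f24: (p7, p15, p1) → 45.0912
  f25: (p3, p13, p2) → 7.3964
  f26: (p3, p6, p13) → 1.0022
  f27: (p3, p17, p2) → 17.2796
  f28: (p3, p6, p17) → 3.3949
Σ area = 901.360

Euler characteristic 16−42+28 = 2 ✓

facets=28 area=901.360


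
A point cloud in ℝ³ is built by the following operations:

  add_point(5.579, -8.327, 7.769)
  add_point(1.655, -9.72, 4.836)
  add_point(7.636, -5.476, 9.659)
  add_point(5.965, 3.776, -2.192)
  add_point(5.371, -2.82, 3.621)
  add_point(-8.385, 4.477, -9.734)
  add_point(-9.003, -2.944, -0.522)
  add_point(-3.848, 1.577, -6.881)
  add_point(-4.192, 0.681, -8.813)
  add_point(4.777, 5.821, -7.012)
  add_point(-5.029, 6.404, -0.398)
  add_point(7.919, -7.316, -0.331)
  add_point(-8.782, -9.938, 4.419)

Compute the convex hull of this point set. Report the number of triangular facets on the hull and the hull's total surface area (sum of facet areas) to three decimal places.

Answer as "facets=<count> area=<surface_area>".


facets=18 area=884.567

11 of the 13 inputs are extreme points: [0, 1, 2, 3, 5, 6, 8, 9, 10, 11, 12].

Area of each hull facet:
  f1: (p5, p10, p6) → 48.6905
  f2: (p12, p5, p6) → 14.4236
  f3: (p12, p10, p6) → 29.5396
  f4: (p12, p2, p10) → 145.3519
  f5: (p9, p5, p10) → 57.9357
  f6: (p1, p12, p11) → 30.6765
  f7: (p8, p9, p11) → 77.8748
  f8: (p8, p9, p5) → 28.3970
  f9: (p8, p12, p11) → 129.6640
  f10: (p8, p12, p5) → 47.5367
  f11: (p3, p2, p11) → 57.9900
  f12: (p3, p9, p11) → 25.5055
  f13: (p3, p2, p10) → 85.9027
  f14: (p3, p9, p10) → 30.3322
  f15: (p0, p12, p2) → 21.6126
  f16: (p0, p1, p12) → 16.0219
  f17: (p0, p2, p11) → 16.5138
  f18: (p0, p1, p11) → 20.5983
Σ area = 884.567

Euler: V−E+F = 11−27+18 = 2.


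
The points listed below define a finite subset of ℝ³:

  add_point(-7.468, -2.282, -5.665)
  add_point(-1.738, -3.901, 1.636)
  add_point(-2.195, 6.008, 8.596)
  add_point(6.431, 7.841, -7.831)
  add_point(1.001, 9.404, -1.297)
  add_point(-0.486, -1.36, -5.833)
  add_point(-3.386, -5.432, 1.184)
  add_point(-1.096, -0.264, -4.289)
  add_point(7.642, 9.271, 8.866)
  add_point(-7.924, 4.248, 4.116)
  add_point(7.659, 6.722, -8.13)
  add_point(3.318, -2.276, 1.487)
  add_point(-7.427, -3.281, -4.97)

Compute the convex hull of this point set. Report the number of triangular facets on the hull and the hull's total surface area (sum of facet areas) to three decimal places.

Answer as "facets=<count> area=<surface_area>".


Points on the hull: [0, 2, 3, 4, 5, 6, 8, 9, 10, 11, 12] (11 of 13).

Facet areas (half cross-product norm):
  f1: (p4, p0, p9) → 67.5086
  f2: (p2, p6, p9) → 41.4224
  f3: (p2, p8, p6) → 66.1797
  f4: (p2, p4, p9) → 39.6738
  f5: (p2, p4, p8) → 53.0789
  f6: (p11, p8, p10) → 96.2178
  f7: (p11, p8, p6) → 41.1606
  f8: (p5, p0, p10) → 25.5383
  f9: (p5, p11, p10) → 48.4458
  f10: (p5, p11, p6) → 28.1615
  f11: (p3, p0, p10) → 14.2746
  f12: (p3, p4, p0) → 65.1261
  f13: (p3, p8, p10) → 13.9496
  f14: (p3, p4, p8) → 50.2281
  f15: (p12, p5, p6) → 26.2151
  f16: (p12, p5, p0) → 4.2725
  f17: (p12, p6, p9) → 41.1815
  f18: (p12, p0, p9) → 7.1644
Σ area = 729.799

Check V−E+F: 11 − 27 + 18 = 2.

facets=18 area=729.799


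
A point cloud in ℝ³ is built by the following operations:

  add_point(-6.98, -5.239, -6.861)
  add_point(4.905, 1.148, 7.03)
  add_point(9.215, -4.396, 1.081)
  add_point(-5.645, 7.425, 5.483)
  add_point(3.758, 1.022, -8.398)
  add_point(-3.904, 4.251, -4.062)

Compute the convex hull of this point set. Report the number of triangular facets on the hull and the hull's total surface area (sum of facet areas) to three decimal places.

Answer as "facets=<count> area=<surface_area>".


Extreme-point indices: [0, 1, 2, 3, 4, 5] — 6 of 6 on the boundary.

Facet areas (half cross-product norm):
  f1: (p4, p2, p0) → 76.2704
  f2: (p5, p3, p0) → 46.1991
  f3: (p5, p4, p0) → 47.6213
  f4: (p5, p4, p3) → 35.1495
  f5: (p1, p2, p0) → 82.6117
  f6: (p1, p3, p0) → 107.2488
  f7: (p1, p4, p2) → 56.1502
  f8: (p1, p4, p3) → 94.0836
Σ area = 545.335

Euler: V−E+F = 6−12+8 = 2.

facets=8 area=545.335


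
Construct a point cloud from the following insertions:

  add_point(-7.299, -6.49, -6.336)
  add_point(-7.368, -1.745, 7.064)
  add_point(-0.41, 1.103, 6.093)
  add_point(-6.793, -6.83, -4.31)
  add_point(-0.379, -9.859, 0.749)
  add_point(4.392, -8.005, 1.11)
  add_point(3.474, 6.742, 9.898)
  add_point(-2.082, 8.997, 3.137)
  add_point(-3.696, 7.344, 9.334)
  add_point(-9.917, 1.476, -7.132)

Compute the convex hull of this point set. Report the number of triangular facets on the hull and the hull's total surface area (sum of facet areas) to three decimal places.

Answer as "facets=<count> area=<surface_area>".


Hull vertices (9/10): indices [0, 1, 3, 4, 5, 6, 7, 8, 9].

Per-facet area ½‖(b−a)×(c−a)‖:
  f1: (p1, p6, p5) → 98.4529
  f2: (p1, p4, p5) → 30.8746
  f3: (p7, p5, p9) → 127.7339
  f4: (p7, p6, p5) → 76.9615
  f5: (p0, p5, p9) → 53.4572
  f6: (p0, p4, p5) → 22.4796
  f7: (p0, p1, p9) → 58.2891
  f8: (p8, p1, p6) → 34.5826
  f9: (p8, p7, p6) → 23.6021
  f10: (p8, p1, p9) → 74.0955
  f11: (p8, p7, p9) → 45.5109
  f12: (p3, p1, p4) → 50.8169
  f13: (p3, p0, p4) → 5.6748
  f14: (p3, p0, p1) → 7.9736
Σ area = 710.505

Check V−E+F: 9 − 21 + 14 = 2.

facets=14 area=710.505


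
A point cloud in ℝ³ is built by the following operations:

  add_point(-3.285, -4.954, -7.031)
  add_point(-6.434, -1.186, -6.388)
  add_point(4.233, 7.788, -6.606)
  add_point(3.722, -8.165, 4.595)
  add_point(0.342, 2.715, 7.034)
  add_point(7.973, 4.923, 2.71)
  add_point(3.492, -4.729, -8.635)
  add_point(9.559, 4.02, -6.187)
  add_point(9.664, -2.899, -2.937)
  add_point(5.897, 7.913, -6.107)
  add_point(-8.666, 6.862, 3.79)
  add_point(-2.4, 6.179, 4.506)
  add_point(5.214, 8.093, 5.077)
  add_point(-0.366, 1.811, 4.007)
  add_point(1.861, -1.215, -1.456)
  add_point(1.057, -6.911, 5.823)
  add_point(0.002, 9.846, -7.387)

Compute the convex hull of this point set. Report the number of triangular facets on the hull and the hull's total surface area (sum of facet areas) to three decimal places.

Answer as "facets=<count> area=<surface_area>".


Points on the hull: [0, 1, 3, 4, 5, 6, 7, 8, 9, 10, 12, 15, 16] (13 of 17).

Area of each hull facet:
  f1: (p6, p3, p8) → 47.0122
  f2: (p12, p16, p10) → 85.0123
  f3: (p0, p6, p3) → 46.5194
  f4: (p4, p12, p10) → 38.4629
  f5: (p4, p12, p3) → 39.6202
  f6: (p5, p3, p8) → 53.2915
  f7: (p5, p12, p3) → 31.0161
  f8: (p1, p16, p10) → 77.9771
  f9: (p1, p16, p6) → 67.6907
  f10: (p1, p0, p6) → 13.4865
  f11: (p7, p16, p6) → 61.2870
  f12: (p7, p6, p8) → 32.7010
  f13: (p7, p5, p8) → 32.8435
  f14: (p7, p5, p12) → 16.7198
  f15: (p9, p12, p16) → 35.1433
  f16: (p9, p7, p16) → 8.7305
  f17: (p9, p7, p12) → 29.8803
  f18: (p15, p4, p10) → 46.1040
  f19: (p15, p4, p3) → 13.4587
  f20: (p15, p1, p10) → 96.7921
  f21: (p15, p0, p3) → 21.8536
  f22: (p15, p1, p0) → 33.3374
Σ area = 928.940

Check V−E+F: 13 − 33 + 22 = 2.

facets=22 area=928.940


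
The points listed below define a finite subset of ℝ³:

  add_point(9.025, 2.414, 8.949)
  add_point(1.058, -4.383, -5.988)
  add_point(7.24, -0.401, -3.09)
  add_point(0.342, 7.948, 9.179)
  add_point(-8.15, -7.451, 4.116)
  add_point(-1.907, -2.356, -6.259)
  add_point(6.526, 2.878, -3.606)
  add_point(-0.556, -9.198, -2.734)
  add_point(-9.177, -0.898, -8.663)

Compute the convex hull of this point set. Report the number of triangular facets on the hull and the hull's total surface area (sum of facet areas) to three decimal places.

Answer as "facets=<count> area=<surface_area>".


8 of the 9 inputs are extreme points: [0, 1, 2, 3, 4, 6, 7, 8].

Per-facet area ½‖(b−a)×(c−a)‖:
  f1: (p4, p7, p8) → 66.4285
  f2: (p4, p3, p8) → 131.0193
  f3: (p4, p7, p0) → 97.8887
  f4: (p4, p3, p0) → 94.0231
  f5: (p6, p3, p8) → 127.4310
  f6: (p6, p3, p0) → 65.0926
  f7: (p1, p7, p8) → 33.2885
  f8: (p1, p6, p8) → 48.9442
  f9: (p2, p7, p0) → 71.4094
  f10: (p2, p6, p0) → 21.1888
  f11: (p2, p1, p7) → 21.7006
  f12: (p2, p1, p6) → 12.9333
Σ area = 791.348

Check V−E+F: 8 − 18 + 12 = 2.

facets=12 area=791.348


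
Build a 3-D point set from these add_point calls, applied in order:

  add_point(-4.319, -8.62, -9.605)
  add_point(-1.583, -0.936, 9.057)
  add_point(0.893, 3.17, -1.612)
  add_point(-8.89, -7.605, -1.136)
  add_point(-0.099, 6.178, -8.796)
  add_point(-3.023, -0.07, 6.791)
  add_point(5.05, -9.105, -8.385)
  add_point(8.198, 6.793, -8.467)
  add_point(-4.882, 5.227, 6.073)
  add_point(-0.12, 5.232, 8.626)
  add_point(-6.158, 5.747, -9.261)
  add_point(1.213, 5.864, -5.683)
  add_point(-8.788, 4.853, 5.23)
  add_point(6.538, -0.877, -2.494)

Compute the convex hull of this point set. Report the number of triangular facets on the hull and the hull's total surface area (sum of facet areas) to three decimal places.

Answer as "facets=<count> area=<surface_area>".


facets=16 area=1015.157

Hull vertices (10/14): indices [0, 1, 3, 6, 7, 8, 9, 10, 12, 13].

Area of each hull facet:
  f1: (p1, p6, p3) → 111.7377
  f2: (p12, p1, p3) → 65.9101
  f3: (p10, p12, p3) → 94.9703
  f4: (p13, p6, p7) → 48.0926
  f5: (p13, p1, p6) → 66.6726
  f6: (p9, p12, p1) → 28.8133
  f7: (p9, p13, p7) → 68.9759
  f8: (p9, p13, p1) → 44.0238
  f9: (p0, p6, p7) → 75.8925
  f10: (p0, p10, p7) → 104.2837
  f11: (p0, p6, p3) → 42.7013
  f12: (p0, p10, p3) → 68.8964
  f13: (p8, p9, p7) → 51.4895
  f14: (p8, p9, p12) → 3.1425
  f15: (p8, p10, p7) → 109.9573
  f16: (p8, p10, p12) → 29.5976
Σ area = 1015.157

Euler characteristic 10−24+16 = 2 ✓


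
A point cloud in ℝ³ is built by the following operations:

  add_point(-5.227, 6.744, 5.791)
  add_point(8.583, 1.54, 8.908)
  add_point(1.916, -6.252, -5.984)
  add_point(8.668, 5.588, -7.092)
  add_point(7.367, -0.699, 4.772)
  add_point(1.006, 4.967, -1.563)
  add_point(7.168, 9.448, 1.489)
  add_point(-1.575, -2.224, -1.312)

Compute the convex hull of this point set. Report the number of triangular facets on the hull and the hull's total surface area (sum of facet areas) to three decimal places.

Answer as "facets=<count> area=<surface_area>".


8 of the 8 inputs are extreme points: [0, 1, 2, 3, 4, 5, 6, 7].

Area of each hull facet:
  f1: (p6, p3, p0) → 59.7079
  f2: (p6, p1, p0) → 71.0289
  f3: (p6, p1, p3) → 49.7341
  f4: (p5, p3, p0) → 15.7464
  f5: (p5, p2, p3) → 55.9337
  f6: (p4, p2, p3) → 78.6492
  f7: (p4, p1, p3) → 28.1868
  f8: (p4, p1, p2) → 5.4904
  f9: (p7, p5, p0) → 37.3778
  f10: (p7, p5, p2) → 25.4114
  f11: (p7, p1, p0) → 82.4489
  f12: (p7, p1, p2) → 50.9652
Σ area = 560.681

Euler characteristic 8−18+12 = 2 ✓

facets=12 area=560.681


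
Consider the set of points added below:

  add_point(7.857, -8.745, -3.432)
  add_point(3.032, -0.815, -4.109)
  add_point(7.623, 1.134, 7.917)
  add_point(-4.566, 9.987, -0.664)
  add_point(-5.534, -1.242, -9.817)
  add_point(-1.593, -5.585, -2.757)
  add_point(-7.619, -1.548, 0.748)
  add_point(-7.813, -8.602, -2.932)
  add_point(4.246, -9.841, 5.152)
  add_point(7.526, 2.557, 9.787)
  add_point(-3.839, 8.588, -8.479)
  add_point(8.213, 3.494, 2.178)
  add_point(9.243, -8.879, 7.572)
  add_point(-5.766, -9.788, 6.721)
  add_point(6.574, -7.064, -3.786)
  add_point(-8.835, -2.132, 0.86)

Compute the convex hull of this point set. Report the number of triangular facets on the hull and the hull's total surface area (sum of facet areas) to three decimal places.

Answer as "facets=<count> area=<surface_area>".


facets=18 area=1132.494

Hull vertices (11/16): indices [0, 3, 4, 7, 8, 9, 10, 11, 12, 13, 15].

Triangle areas on the boundary:
  f1: (p7, p4, p15) → 37.9082
  f2: (p10, p3, p15) → 51.5685
  f3: (p10, p4, p15) → 56.4161
  f4: (p0, p7, p4) → 78.7298
  f5: (p0, p10, p4) → 80.9134
  f6: (p13, p3, p15) → 48.1885
  f7: (p13, p9, p3) → 154.0581
  f8: (p13, p9, p12) → 88.4076
  f9: (p13, p7, p15) → 35.1358
  f10: (p11, p9, p3) → 55.4373
  f11: (p11, p10, p3) → 58.2190
  f12: (p11, p0, p10) → 113.6356
  f13: (p11, p9, p12) → 45.1669
  f14: (p11, p0, p12) → 68.2742
  f15: (p8, p0, p7) → 66.9458
  f16: (p8, p13, p7) → 50.2882
  f17: (p8, p0, p12) → 26.4055
  f18: (p8, p13, p12) → 16.7950
Σ area = 1132.494

Euler characteristic 11−27+18 = 2 ✓


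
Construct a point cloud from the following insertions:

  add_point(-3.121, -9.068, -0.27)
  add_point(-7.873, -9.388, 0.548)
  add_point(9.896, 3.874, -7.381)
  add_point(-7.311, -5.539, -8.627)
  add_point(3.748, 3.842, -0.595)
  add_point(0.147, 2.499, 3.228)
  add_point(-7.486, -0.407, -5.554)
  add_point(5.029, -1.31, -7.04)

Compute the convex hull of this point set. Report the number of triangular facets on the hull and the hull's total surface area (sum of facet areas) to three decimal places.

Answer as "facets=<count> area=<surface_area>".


8 of the 8 inputs are extreme points: [0, 1, 2, 3, 4, 5, 6, 7].

Area of each hull facet:
  f1: (p6, p5, p1) → 63.9848
  f2: (p6, p3, p1) → 29.5108
  f3: (p6, p3, p2) → 53.4285
  f4: (p0, p5, p1) → 29.1192
  f5: (p0, p5, p2) → 90.4366
  f6: (p0, p3, p1) → 23.3938
  f7: (p4, p5, p2) → 6.0827
  f8: (p4, p6, p2) → 56.7756
  f9: (p4, p6, p5) → 32.4880
  f10: (p7, p3, p2) → 23.0129
  f11: (p7, p0, p2) → 22.2679
  f12: (p7, p0, p3) → 60.6992
Σ area = 491.200

Euler: V−E+F = 8−18+12 = 2.

facets=12 area=491.200


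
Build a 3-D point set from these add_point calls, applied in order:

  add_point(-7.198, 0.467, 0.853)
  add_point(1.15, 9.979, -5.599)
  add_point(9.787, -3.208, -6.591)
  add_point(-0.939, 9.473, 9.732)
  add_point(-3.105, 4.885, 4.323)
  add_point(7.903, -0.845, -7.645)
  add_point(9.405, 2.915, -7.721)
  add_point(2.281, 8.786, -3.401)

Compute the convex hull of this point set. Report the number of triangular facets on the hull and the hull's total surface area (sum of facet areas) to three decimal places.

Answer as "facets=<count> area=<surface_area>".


7 of the 8 inputs are extreme points: [0, 1, 2, 3, 5, 6, 7].

Per-facet area ½‖(b−a)×(c−a)‖:
  f1: (p3, p2, p0) → 133.3384
  f2: (p3, p1, p0) → 91.7614
  f3: (p6, p3, p2) → 65.3762
  f4: (p5, p2, p0) → 25.4117
  f5: (p5, p1, p0) → 90.2427
  f6: (p5, p6, p2) → 5.7087
  f7: (p5, p6, p1) → 21.2938
  f8: (p7, p3, p1) → 14.0128
  f9: (p7, p6, p1) → 13.7079
  f10: (p7, p6, p3) → 54.8553
Σ area = 515.709

Euler: V−E+F = 7−15+10 = 2.

facets=10 area=515.709
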